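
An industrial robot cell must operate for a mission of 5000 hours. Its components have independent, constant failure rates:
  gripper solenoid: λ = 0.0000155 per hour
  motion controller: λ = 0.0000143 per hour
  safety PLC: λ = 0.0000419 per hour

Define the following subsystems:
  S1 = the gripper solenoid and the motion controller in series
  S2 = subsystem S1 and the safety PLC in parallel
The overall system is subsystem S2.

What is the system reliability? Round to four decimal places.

R(gripper solenoid) = exp(−0.0000155 × 5000) = 0.925427
R(motion controller) = exp(−0.0000143 × 5000) = 0.930996
R(safety PLC) = exp(−0.0000419 × 5000) = 0.810990
Series (gripper solenoid and motion controller): 0.925427 × 0.930996 = 0.861569
Parallel ([0.861569] and safety PLC): 1 − (1 − 0.861569)(1 − 0.810990) = 0.9738

0.9738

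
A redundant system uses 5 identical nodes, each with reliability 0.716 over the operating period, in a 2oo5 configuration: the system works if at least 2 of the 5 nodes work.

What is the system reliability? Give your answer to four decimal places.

0.9749

R = Σ_{i=2}^{5} C(5,i) p^i (1−p)^{5−i} with p = 0.716
C(5,2)·0.716^2·0.284^3 = 0.117431
C(5,3)·0.716^3·0.284^2 = 0.296057
C(5,4)·0.716^4·0.284^1 = 0.373199
C(5,5)·0.716^5·0.284^0 = 0.188176
Sum = 0.9749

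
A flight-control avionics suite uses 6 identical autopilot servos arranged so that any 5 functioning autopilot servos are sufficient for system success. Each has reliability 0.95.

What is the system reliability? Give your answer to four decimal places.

R = Σ_{i=5}^{6} C(6,i) p^i (1−p)^{6−i} with p = 0.95
C(6,5)·0.95^5·0.05^1 = 0.232134
C(6,6)·0.95^6·0.05^0 = 0.735092
Sum = 0.9672

0.9672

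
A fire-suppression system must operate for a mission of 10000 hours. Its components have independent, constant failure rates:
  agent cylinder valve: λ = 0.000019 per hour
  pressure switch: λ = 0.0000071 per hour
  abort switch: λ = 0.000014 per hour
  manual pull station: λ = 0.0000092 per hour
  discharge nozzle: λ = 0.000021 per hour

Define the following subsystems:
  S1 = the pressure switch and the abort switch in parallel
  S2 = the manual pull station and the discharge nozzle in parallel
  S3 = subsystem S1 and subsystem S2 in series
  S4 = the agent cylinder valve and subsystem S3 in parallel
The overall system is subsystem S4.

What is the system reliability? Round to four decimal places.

R(agent cylinder valve) = exp(−0.000019 × 10000) = 0.826959
R(pressure switch) = exp(−0.0000071 × 10000) = 0.931462
R(abort switch) = exp(−0.000014 × 10000) = 0.869358
R(manual pull station) = exp(−0.0000092 × 10000) = 0.912105
R(discharge nozzle) = exp(−0.000021 × 10000) = 0.810584
Parallel (pressure switch and abort switch): 1 − (1 − 0.931462)(1 − 0.869358) = 0.991046
Parallel (manual pull station and discharge nozzle): 1 − (1 − 0.912105)(1 − 0.810584) = 0.983351
Series ([0.991046] and [0.983351]): 0.991046 × 0.983351 = 0.974546
Parallel (agent cylinder valve and [0.974546]): 1 − (1 − 0.826959)(1 − 0.974546) = 0.9956

0.9956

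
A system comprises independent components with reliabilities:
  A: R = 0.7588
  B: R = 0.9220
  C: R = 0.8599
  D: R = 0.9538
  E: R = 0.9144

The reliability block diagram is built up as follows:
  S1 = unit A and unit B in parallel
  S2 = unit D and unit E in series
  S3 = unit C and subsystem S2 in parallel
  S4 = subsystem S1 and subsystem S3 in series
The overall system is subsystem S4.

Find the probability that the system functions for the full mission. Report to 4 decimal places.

0.9636

Parallel (A and B): 1 − (1 − 0.758800)(1 − 0.922000) = 0.981186
Series (D and E): 0.953800 × 0.914400 = 0.872155
Parallel (C and [0.872155]): 1 − (1 − 0.859900)(1 − 0.872155) = 0.982089
Series ([0.981186] and [0.982089]): 0.981186 × 0.982089 = 0.9636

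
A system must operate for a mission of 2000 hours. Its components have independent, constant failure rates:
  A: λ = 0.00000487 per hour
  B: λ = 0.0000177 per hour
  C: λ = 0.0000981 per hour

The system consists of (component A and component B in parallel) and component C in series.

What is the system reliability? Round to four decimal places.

R(A) = exp(−0.00000487 × 2000) = 0.990307
R(B) = exp(−0.0000177 × 2000) = 0.965219
R(C) = exp(−0.0000981 × 2000) = 0.821848
Parallel (A and B): 1 − (1 − 0.990307)(1 − 0.965219) = 0.999663
Series ([0.999663] and C): 0.999663 × 0.821848 = 0.8216

0.8216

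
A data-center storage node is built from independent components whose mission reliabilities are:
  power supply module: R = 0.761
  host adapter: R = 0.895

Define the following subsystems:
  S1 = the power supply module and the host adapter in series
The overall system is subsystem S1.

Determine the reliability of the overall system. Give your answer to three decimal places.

Series (power supply module and host adapter): 0.76100 × 0.89500 = 0.681

0.681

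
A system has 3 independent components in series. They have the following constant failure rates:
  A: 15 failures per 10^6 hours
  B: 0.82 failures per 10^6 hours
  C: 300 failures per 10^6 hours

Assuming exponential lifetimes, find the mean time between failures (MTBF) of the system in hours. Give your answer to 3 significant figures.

3170

Series of exponential components: λ_sys = Σ λ_i
λ_sys = 0.000015 + 0.00000082 + 0.00030 = 3.1582e-04 /h
MTBF = 1 / λ_sys = 3170 h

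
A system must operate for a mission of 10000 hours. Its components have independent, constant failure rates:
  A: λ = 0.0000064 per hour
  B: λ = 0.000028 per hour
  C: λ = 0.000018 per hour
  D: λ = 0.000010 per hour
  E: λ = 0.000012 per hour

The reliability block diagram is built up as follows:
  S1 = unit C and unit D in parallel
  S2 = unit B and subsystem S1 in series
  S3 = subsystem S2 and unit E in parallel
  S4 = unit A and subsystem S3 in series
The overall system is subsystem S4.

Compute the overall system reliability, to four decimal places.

R(A) = exp(−0.0000064 × 10000) = 0.938005
R(B) = exp(−0.000028 × 10000) = 0.755784
R(C) = exp(−0.000018 × 10000) = 0.835270
R(D) = exp(−0.000010 × 10000) = 0.904837
R(E) = exp(−0.000012 × 10000) = 0.886920
Parallel (C and D): 1 − (1 − 0.835270)(1 − 0.904837) = 0.984324
Series (B and [0.984324]): 0.755784 × 0.984324 = 0.743936
Parallel ([0.743936] and E): 1 − (1 − 0.743936)(1 − 0.886920) = 0.971044
Series (A and [0.971044]): 0.938005 × 0.971044 = 0.9108

0.9108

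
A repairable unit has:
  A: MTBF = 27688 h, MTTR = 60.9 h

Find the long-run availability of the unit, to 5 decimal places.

A(A) = MTBF/(MTBF+MTTR) = 27688/(27688+60.9) = 0.99781

0.99781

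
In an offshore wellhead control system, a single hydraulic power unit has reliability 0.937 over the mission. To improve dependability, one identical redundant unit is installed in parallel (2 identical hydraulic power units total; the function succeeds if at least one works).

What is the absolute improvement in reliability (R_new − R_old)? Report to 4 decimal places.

R_before = 0.937
R_after = 1 − (1 − 0.937)^2 = 0.9960
ΔR = 0.9960 − 0.937 = 0.0590

0.0590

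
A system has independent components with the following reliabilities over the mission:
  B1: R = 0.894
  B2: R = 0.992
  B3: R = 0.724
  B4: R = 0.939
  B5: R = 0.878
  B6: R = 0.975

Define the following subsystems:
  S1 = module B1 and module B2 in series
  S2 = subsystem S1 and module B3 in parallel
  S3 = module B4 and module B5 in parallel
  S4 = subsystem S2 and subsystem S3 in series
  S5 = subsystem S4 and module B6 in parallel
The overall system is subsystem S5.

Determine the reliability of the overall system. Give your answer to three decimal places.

0.999

Series (B1 and B2): 0.89400 × 0.99200 = 0.88685
Parallel ([0.88685] and B3): 1 − (1 − 0.88685)(1 − 0.72400) = 0.96877
Parallel (B4 and B5): 1 − (1 − 0.93900)(1 − 0.87800) = 0.99256
Series ([0.96877] and [0.99256]): 0.96877 × 0.99256 = 0.96156
Parallel ([0.96156] and B6): 1 − (1 − 0.96156)(1 − 0.97500) = 0.999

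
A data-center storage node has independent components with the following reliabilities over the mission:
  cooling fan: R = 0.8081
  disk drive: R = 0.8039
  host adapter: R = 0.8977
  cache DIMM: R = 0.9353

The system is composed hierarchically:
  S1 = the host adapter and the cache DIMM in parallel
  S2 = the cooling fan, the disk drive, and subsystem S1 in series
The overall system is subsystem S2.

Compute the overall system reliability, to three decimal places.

0.645

Parallel (host adapter and cache DIMM): 1 − (1 − 0.89770)(1 − 0.93530) = 0.99338
Series (cooling fan, disk drive, and [0.99338]): 0.80810 × 0.80390 × 0.99338 = 0.645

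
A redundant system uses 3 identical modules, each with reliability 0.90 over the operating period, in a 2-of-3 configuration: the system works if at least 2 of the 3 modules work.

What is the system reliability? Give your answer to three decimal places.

0.972

R = Σ_{i=2}^{3} C(3,i) p^i (1−p)^{3−i} with p = 0.90
C(3,2)·0.90^2·0.10^1 = 0.24300
C(3,3)·0.90^3·0.10^0 = 0.72900
Sum = 0.972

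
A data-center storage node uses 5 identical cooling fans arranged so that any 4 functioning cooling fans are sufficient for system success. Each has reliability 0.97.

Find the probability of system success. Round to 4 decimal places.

0.9915

R = Σ_{i=4}^{5} C(5,i) p^i (1−p)^{5−i} with p = 0.97
C(5,4)·0.97^4·0.03^1 = 0.132794
C(5,5)·0.97^5·0.03^0 = 0.858734
Sum = 0.9915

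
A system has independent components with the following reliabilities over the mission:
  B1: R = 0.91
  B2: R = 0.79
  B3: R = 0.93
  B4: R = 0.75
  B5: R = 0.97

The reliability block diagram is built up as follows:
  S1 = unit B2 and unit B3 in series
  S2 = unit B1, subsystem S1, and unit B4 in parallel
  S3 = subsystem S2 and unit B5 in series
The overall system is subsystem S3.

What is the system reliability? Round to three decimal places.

0.964

Series (B2 and B3): 0.79000 × 0.93000 = 0.73470
Parallel (B1, [0.73470], and B4): 1 − (1 − 0.91000)(1 − 0.73470)(1 − 0.75000) = 0.99403
Series ([0.99403] and B5): 0.99403 × 0.97000 = 0.964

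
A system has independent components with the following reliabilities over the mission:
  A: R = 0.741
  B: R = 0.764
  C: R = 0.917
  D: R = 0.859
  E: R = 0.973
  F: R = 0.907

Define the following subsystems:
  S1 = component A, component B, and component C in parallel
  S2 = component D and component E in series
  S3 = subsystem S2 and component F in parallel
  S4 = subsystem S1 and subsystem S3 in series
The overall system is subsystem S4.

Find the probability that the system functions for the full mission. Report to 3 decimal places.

0.980

Parallel (A, B, and C): 1 − (1 − 0.74100)(1 − 0.76400)(1 − 0.91700) = 0.99493
Series (D and E): 0.85900 × 0.97300 = 0.83581
Parallel ([0.83581] and F): 1 − (1 − 0.83581)(1 − 0.90700) = 0.98473
Series ([0.99493] and [0.98473]): 0.99493 × 0.98473 = 0.980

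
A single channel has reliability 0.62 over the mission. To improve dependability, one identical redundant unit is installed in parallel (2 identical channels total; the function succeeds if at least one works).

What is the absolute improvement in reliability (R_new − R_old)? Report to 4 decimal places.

R_before = 0.62
R_after = 1 − (1 − 0.62)^2 = 0.8556
ΔR = 0.8556 − 0.62 = 0.2356

0.2356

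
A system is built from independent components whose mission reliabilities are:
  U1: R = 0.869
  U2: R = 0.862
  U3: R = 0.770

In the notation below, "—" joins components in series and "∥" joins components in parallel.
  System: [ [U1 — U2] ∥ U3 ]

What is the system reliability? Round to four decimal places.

Series (U1 and U2): 0.869000 × 0.862000 = 0.749078
Parallel ([0.749078] and U3): 1 − (1 − 0.749078)(1 − 0.770000) = 0.9423

0.9423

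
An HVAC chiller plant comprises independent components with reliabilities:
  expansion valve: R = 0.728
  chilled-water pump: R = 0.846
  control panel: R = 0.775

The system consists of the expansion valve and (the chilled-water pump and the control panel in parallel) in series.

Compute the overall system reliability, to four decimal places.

Parallel (chilled-water pump and control panel): 1 − (1 − 0.846000)(1 − 0.775000) = 0.965350
Series (expansion valve and [0.965350]): 0.728000 × 0.965350 = 0.7028

0.7028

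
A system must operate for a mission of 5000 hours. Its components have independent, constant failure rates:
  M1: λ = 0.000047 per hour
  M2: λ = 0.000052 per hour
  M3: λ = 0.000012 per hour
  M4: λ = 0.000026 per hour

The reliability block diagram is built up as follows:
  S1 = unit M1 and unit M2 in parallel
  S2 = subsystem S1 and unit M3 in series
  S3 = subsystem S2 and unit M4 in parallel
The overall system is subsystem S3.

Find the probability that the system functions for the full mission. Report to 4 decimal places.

0.9874

R(M1) = exp(−0.000047 × 5000) = 0.790571
R(M2) = exp(−0.000052 × 5000) = 0.771052
R(M3) = exp(−0.000012 × 5000) = 0.941765
R(M4) = exp(−0.000026 × 5000) = 0.878095
Parallel (M1 and M2): 1 − (1 − 0.790571)(1 − 0.771052) = 0.952052
Series ([0.952052] and M3): 0.952052 × 0.941765 = 0.896609
Parallel ([0.896609] and M4): 1 − (1 − 0.896609)(1 − 0.878095) = 0.9874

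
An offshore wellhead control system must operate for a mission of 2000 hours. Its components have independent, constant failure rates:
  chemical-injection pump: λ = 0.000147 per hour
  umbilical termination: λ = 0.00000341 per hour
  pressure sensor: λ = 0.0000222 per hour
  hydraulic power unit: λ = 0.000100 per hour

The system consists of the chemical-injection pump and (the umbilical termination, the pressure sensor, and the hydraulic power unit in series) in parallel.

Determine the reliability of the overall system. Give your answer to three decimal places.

0.943

R(chemical-injection pump) = exp(−0.000147 × 2000) = 0.74528
R(umbilical termination) = exp(−0.00000341 × 2000) = 0.99320
R(pressure sensor) = exp(−0.0000222 × 2000) = 0.95657
R(hydraulic power unit) = exp(−0.000100 × 2000) = 0.81873
Series (umbilical termination, pressure sensor, and hydraulic power unit): 0.99320 × 0.95657 × 0.81873 = 0.77785
Parallel (chemical-injection pump and [0.77785]): 1 − (1 − 0.74528)(1 − 0.77785) = 0.943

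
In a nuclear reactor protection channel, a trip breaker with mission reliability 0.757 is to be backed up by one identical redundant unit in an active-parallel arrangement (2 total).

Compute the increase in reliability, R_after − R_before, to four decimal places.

0.1840

R_before = 0.757
R_after = 1 − (1 − 0.757)^2 = 0.9410
ΔR = 0.9410 − 0.757 = 0.1840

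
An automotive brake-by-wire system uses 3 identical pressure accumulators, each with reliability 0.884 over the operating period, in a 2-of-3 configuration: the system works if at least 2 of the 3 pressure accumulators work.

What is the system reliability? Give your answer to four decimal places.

0.9628

R = Σ_{i=2}^{3} C(3,i) p^i (1−p)^{3−i} with p = 0.884
C(3,2)·0.884^2·0.116^1 = 0.271947
C(3,3)·0.884^3·0.116^0 = 0.690807
Sum = 0.9628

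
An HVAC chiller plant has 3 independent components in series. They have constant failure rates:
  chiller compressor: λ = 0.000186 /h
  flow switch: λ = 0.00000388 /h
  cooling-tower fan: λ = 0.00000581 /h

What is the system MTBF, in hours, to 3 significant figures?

Series of exponential components: λ_sys = Σ λ_i
λ_sys = 0.000186 + 0.00000388 + 0.00000581 = 1.9569e-04 /h
MTBF = 1 / λ_sys = 5110 h

5110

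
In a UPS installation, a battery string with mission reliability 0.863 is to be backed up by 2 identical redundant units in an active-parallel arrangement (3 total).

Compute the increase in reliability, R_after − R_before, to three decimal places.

R_before = 0.863
R_after = 1 − (1 − 0.863)^3 = 0.997
ΔR = 0.997 − 0.863 = 0.134

0.134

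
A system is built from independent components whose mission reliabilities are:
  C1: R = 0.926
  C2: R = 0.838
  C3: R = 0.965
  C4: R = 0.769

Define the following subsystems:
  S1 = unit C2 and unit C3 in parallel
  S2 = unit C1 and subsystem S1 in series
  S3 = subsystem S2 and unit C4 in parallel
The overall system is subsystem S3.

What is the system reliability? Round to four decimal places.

0.9817

Parallel (C2 and C3): 1 − (1 − 0.838000)(1 − 0.965000) = 0.994330
Series (C1 and [0.994330]): 0.926000 × 0.994330 = 0.920750
Parallel ([0.920750] and C4): 1 − (1 − 0.920750)(1 − 0.769000) = 0.9817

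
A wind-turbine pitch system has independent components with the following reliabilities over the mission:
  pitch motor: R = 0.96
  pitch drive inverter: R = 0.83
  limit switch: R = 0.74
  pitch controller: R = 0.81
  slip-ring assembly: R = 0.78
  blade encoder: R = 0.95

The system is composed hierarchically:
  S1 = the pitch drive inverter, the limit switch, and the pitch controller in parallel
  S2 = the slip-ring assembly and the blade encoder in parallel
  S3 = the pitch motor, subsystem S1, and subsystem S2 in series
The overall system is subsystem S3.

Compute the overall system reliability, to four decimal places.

0.9415

Parallel (pitch drive inverter, limit switch, and pitch controller): 1 − (1 − 0.830000)(1 − 0.740000)(1 − 0.810000) = 0.991602
Parallel (slip-ring assembly and blade encoder): 1 − (1 − 0.780000)(1 − 0.950000) = 0.989000
Series (pitch motor, [0.991602], and [0.989000]): 0.960000 × 0.991602 × 0.989000 = 0.9415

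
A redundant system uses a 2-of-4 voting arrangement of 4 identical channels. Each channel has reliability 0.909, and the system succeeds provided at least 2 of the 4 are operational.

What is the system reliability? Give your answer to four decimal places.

R = Σ_{i=2}^{4} C(4,i) p^i (1−p)^{4−i} with p = 0.909
C(4,2)·0.909^2·0.091^2 = 0.041055
C(4,3)·0.909^3·0.091^1 = 0.273397
C(4,4)·0.909^4·0.091^0 = 0.682740
Sum = 0.9972

0.9972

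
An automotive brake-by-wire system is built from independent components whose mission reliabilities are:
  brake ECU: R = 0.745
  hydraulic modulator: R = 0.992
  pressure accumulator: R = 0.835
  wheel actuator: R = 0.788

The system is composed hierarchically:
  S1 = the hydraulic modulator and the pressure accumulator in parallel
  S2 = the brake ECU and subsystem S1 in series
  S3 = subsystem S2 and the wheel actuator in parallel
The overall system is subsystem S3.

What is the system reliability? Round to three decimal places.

0.946

Parallel (hydraulic modulator and pressure accumulator): 1 − (1 − 0.99200)(1 − 0.83500) = 0.99868
Series (brake ECU and [0.99868]): 0.74500 × 0.99868 = 0.74402
Parallel ([0.74402] and wheel actuator): 1 − (1 − 0.74402)(1 − 0.78800) = 0.946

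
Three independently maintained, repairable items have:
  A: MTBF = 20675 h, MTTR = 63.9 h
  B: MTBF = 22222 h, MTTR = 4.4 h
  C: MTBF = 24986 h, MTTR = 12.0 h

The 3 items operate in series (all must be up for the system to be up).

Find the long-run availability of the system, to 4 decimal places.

0.9962

A(A) = MTBF/(MTBF+MTTR) = 20675/(20675+63.9) = 0.996919
A(B) = MTBF/(MTBF+MTTR) = 22222/(22222+4.4) = 0.999802
A(C) = MTBF/(MTBF+MTTR) = 24986/(24986+12.0) = 0.999520
Series availability: 0.996919 × 0.999802 × 0.999520 = 0.9962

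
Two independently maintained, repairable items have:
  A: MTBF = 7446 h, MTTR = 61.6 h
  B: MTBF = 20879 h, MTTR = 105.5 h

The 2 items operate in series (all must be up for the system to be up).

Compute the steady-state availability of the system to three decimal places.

0.987

A(A) = MTBF/(MTBF+MTTR) = 7446/(7446+61.6) = 0.991795
A(B) = MTBF/(MTBF+MTTR) = 20879/(20879+105.5) = 0.994972
Series availability: 0.991795 × 0.994972 = 0.987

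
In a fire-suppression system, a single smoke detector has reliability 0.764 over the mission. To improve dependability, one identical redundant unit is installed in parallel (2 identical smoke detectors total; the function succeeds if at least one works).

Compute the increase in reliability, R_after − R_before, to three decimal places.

0.180

R_before = 0.764
R_after = 1 − (1 − 0.764)^2 = 0.944
ΔR = 0.944 − 0.764 = 0.180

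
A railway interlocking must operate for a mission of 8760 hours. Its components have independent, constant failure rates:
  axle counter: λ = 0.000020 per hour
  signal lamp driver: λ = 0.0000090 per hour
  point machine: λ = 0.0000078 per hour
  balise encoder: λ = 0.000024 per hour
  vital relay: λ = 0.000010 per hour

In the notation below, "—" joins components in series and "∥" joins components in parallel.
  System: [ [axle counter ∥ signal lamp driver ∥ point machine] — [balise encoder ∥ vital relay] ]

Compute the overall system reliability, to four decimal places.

R(axle counter) = exp(−0.000020 × 8760) = 0.839289
R(signal lamp driver) = exp(−0.0000090 × 8760) = 0.924188
R(point machine) = exp(−0.0000078 × 8760) = 0.933954
R(balise encoder) = exp(−0.000024 × 8760) = 0.810390
R(vital relay) = exp(−0.000010 × 8760) = 0.916127
Parallel (axle counter, signal lamp driver, and point machine): 1 − (1 − 0.839289)(1 − 0.924188)(1 − 0.933954) = 0.999195
Parallel (balise encoder and vital relay): 1 − (1 − 0.810390)(1 − 0.916127) = 0.984097
Series ([0.999195] and [0.984097]): 0.999195 × 0.984097 = 0.9833

0.9833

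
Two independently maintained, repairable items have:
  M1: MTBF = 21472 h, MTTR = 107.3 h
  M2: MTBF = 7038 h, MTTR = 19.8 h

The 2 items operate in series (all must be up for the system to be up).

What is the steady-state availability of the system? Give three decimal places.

A(M1) = MTBF/(MTBF+MTTR) = 21472/(21472+107.3) = 0.995028
A(M2) = MTBF/(MTBF+MTTR) = 7038/(7038+19.8) = 0.997195
Series availability: 0.995028 × 0.997195 = 0.992

0.992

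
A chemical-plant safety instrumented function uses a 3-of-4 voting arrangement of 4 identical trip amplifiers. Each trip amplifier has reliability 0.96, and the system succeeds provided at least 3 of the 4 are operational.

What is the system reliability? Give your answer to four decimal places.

R = Σ_{i=3}^{4} C(4,i) p^i (1−p)^{4−i} with p = 0.96
C(4,3)·0.96^3·0.04^1 = 0.141558
C(4,4)·0.96^4·0.04^0 = 0.849347
Sum = 0.9909

0.9909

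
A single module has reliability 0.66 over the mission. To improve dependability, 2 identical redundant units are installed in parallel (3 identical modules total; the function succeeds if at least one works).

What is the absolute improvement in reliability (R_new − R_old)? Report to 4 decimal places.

R_before = 0.66
R_after = 1 − (1 − 0.66)^3 = 0.9607
ΔR = 0.9607 − 0.66 = 0.3007

0.3007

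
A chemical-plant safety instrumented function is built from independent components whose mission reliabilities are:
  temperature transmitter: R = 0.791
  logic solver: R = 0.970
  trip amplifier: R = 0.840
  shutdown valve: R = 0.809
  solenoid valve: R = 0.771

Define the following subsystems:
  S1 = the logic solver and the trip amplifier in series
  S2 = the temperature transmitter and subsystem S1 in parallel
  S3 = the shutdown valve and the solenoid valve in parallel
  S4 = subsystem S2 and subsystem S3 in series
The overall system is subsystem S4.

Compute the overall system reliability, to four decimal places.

Series (logic solver and trip amplifier): 0.970000 × 0.840000 = 0.814800
Parallel (temperature transmitter and [0.814800]): 1 − (1 − 0.791000)(1 − 0.814800) = 0.961293
Parallel (shutdown valve and solenoid valve): 1 − (1 − 0.809000)(1 − 0.771000) = 0.956261
Series ([0.961293] and [0.956261]): 0.961293 × 0.956261 = 0.9192

0.9192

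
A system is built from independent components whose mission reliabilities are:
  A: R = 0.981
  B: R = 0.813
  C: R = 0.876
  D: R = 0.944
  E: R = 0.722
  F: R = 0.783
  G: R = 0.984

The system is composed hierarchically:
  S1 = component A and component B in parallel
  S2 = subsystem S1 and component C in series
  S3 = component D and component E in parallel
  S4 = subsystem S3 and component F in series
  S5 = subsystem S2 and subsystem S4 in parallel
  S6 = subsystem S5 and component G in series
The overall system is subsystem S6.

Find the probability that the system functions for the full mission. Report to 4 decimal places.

0.9553

Parallel (A and B): 1 − (1 − 0.981000)(1 − 0.813000) = 0.996447
Series ([0.996447] and C): 0.996447 × 0.876000 = 0.872888
Parallel (D and E): 1 − (1 − 0.944000)(1 − 0.722000) = 0.984432
Series ([0.984432] and F): 0.984432 × 0.783000 = 0.770810
Parallel ([0.872888] and [0.770810]): 1 − (1 − 0.872888)(1 − 0.770810) = 0.970867
Series ([0.970867] and G): 0.970867 × 0.984000 = 0.9553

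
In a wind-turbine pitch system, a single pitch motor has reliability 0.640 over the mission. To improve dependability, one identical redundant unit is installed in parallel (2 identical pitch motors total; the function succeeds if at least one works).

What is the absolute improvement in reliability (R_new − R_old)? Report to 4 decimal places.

0.2304

R_before = 0.640
R_after = 1 − (1 − 0.640)^2 = 0.8704
ΔR = 0.8704 − 0.640 = 0.2304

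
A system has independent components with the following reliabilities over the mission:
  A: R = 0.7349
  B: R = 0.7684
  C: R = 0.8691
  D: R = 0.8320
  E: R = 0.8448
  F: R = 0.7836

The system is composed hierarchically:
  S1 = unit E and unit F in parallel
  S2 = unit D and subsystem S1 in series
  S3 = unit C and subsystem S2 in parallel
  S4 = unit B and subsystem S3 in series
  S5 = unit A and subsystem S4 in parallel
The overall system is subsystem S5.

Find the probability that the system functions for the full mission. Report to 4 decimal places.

Parallel (E and F): 1 − (1 − 0.844800)(1 − 0.783600) = 0.966415
Series (D and [0.966415]): 0.832000 × 0.966415 = 0.804057
Parallel (C and [0.804057]): 1 − (1 − 0.869100)(1 − 0.804057) = 0.974351
Series (B and [0.974351]): 0.768400 × 0.974351 = 0.748691
Parallel (A and [0.748691]): 1 − (1 − 0.734900)(1 − 0.748691) = 0.9334

0.9334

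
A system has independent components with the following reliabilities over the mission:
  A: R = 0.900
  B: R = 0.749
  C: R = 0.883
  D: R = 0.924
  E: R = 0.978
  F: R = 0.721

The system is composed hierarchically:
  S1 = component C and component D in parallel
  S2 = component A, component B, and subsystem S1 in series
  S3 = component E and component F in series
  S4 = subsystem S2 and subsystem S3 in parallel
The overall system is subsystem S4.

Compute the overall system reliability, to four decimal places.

0.9021

Parallel (C and D): 1 − (1 − 0.883000)(1 − 0.924000) = 0.991108
Series (A, B, and [0.991108]): 0.900000 × 0.749000 × 0.991108 = 0.668106
Series (E and F): 0.978000 × 0.721000 = 0.705138
Parallel ([0.668106] and [0.705138]): 1 − (1 − 0.668106)(1 − 0.705138) = 0.9021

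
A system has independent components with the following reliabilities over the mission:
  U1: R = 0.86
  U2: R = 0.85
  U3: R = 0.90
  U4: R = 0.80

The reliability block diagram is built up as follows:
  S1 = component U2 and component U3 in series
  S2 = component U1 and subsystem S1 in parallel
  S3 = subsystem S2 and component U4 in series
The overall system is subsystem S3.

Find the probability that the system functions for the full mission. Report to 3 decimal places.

Series (U2 and U3): 0.85000 × 0.90000 = 0.76500
Parallel (U1 and [0.76500]): 1 − (1 − 0.86000)(1 − 0.76500) = 0.96710
Series ([0.96710] and U4): 0.96710 × 0.80000 = 0.774

0.774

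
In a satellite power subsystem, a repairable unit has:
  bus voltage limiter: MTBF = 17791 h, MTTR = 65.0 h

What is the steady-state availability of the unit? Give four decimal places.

0.9964

A(bus voltage limiter) = MTBF/(MTBF+MTTR) = 17791/(17791+65.0) = 0.9964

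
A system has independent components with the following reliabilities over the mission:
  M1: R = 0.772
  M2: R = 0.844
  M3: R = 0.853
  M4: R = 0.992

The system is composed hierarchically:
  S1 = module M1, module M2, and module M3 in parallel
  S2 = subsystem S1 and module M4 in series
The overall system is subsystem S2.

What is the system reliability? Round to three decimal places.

Parallel (M1, M2, and M3): 1 − (1 − 0.77200)(1 − 0.84400)(1 − 0.85300) = 0.99477
Series ([0.99477] and M4): 0.99477 × 0.99200 = 0.987

0.987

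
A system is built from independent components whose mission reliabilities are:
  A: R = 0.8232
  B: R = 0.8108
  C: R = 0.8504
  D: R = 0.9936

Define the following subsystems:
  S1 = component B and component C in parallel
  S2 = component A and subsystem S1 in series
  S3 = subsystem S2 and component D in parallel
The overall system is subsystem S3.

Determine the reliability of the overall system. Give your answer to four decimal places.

Parallel (B and C): 1 − (1 − 0.810800)(1 − 0.850400) = 0.971696
Series (A and [0.971696]): 0.823200 × 0.971696 = 0.799900
Parallel ([0.799900] and D): 1 − (1 − 0.799900)(1 − 0.993600) = 0.9987

0.9987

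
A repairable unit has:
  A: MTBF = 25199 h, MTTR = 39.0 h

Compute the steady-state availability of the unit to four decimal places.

0.9985

A(A) = MTBF/(MTBF+MTTR) = 25199/(25199+39.0) = 0.9985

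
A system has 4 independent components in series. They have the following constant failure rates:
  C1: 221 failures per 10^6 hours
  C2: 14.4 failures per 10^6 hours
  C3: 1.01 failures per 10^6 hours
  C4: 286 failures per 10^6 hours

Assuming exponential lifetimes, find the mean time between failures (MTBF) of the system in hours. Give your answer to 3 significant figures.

1910

Series of exponential components: λ_sys = Σ λ_i
λ_sys = 0.000221 + 0.0000144 + 0.00000101 + 0.000286 = 5.2241e-04 /h
MTBF = 1 / λ_sys = 1910 h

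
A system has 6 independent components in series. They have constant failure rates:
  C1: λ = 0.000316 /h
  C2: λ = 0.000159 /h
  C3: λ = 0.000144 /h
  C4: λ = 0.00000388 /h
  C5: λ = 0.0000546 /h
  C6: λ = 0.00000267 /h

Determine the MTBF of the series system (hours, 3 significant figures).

Series of exponential components: λ_sys = Σ λ_i
λ_sys = 0.000316 + 0.000159 + 0.000144 + 0.00000388 + 0.0000546 + 0.00000267 = 6.8015e-04 /h
MTBF = 1 / λ_sys = 1470 h

1470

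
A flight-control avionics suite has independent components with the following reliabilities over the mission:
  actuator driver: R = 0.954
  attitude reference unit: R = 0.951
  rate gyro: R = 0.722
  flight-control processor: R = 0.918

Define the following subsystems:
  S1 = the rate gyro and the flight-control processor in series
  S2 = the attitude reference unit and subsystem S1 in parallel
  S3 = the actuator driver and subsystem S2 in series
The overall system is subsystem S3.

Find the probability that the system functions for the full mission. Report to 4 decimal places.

Series (rate gyro and flight-control processor): 0.722000 × 0.918000 = 0.662796
Parallel (attitude reference unit and [0.662796]): 1 − (1 − 0.951000)(1 − 0.662796) = 0.983477
Series (actuator driver and [0.983477]): 0.954000 × 0.983477 = 0.9382

0.9382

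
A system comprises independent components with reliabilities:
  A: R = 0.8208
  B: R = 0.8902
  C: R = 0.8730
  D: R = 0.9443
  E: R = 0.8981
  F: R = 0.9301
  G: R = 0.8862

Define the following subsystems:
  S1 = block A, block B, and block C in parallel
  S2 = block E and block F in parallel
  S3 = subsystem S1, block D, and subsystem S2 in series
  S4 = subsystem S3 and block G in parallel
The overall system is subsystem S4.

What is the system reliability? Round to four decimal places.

Parallel (A, B, and C): 1 − (1 − 0.820800)(1 − 0.890200)(1 − 0.873000) = 0.997501
Parallel (E and F): 1 − (1 − 0.898100)(1 − 0.930100) = 0.992877
Series ([0.997501], D, and [0.992877]): 0.997501 × 0.944300 × 0.992877 = 0.935231
Parallel ([0.935231] and G): 1 − (1 − 0.935231)(1 − 0.886200) = 0.9926

0.9926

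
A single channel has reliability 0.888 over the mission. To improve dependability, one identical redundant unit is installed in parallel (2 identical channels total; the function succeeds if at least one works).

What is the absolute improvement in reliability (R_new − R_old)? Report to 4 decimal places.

R_before = 0.888
R_after = 1 − (1 − 0.888)^2 = 0.9875
ΔR = 0.9875 − 0.888 = 0.0995

0.0995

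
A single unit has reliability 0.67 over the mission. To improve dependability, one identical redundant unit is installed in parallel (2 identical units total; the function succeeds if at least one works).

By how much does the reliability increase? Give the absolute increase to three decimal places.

R_before = 0.67
R_after = 1 − (1 − 0.67)^2 = 0.891
ΔR = 0.891 − 0.67 = 0.221

0.221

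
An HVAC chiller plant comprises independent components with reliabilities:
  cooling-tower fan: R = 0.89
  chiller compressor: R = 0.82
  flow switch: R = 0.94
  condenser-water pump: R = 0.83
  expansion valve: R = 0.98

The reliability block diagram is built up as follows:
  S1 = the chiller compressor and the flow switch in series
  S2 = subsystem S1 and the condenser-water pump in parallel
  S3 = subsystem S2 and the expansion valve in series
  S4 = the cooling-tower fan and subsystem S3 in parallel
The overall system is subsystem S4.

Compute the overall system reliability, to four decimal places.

0.9936

Series (chiller compressor and flow switch): 0.820000 × 0.940000 = 0.770800
Parallel ([0.770800] and condenser-water pump): 1 − (1 − 0.770800)(1 − 0.830000) = 0.961036
Series ([0.961036] and expansion valve): 0.961036 × 0.980000 = 0.941815
Parallel (cooling-tower fan and [0.941815]): 1 − (1 − 0.890000)(1 − 0.941815) = 0.9936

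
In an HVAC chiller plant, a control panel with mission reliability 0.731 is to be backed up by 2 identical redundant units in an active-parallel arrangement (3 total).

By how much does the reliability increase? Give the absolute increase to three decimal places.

R_before = 0.731
R_after = 1 − (1 − 0.731)^3 = 0.981
ΔR = 0.981 − 0.731 = 0.250

0.250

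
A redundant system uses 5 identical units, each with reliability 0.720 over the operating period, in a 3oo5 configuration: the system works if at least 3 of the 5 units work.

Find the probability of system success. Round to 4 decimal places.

R = Σ_{i=3}^{5} C(5,i) p^i (1−p)^{5−i} with p = 0.720
C(5,3)·0.720^3·0.280^2 = 0.292626
C(5,4)·0.720^4·0.280^1 = 0.376234
C(5,5)·0.720^5·0.280^0 = 0.193492
Sum = 0.8624

0.8624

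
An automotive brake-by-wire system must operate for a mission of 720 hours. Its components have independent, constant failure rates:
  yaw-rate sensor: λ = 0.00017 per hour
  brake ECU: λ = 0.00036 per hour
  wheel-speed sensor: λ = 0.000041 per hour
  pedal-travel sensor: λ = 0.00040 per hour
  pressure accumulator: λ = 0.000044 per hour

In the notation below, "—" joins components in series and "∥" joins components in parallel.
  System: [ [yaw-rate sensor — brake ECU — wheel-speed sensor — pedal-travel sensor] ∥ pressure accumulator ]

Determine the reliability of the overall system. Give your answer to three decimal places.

0.984

R(yaw-rate sensor) = exp(−0.00017 × 720) = 0.88479
R(brake ECU) = exp(−0.00036 × 720) = 0.77167
R(wheel-speed sensor) = exp(−0.000041 × 720) = 0.97091
R(pedal-travel sensor) = exp(−0.00040 × 720) = 0.74976
R(pressure accumulator) = exp(−0.000044 × 720) = 0.96882
Series (yaw-rate sensor, brake ECU, wheel-speed sensor, and pedal-travel sensor): 0.88479 × 0.77167 × 0.97091 × 0.74976 = 0.49702
Parallel ([0.49702] and pressure accumulator): 1 − (1 − 0.49702)(1 − 0.96882) = 0.984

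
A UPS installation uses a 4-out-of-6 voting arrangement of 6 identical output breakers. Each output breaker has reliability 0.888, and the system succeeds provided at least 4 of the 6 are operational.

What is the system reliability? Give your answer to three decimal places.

R = Σ_{i=4}^{6} C(6,i) p^i (1−p)^{6−i} with p = 0.888
C(6,4)·0.888^4·0.112^2 = 0.11700
C(6,5)·0.888^5·0.112^1 = 0.37105
C(6,6)·0.888^6·0.112^0 = 0.49032
Sum = 0.978

0.978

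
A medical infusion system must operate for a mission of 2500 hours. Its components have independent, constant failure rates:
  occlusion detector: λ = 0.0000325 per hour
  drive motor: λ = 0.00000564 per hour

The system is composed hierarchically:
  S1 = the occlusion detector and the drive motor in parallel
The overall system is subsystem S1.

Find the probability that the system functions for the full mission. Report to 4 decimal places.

0.9989

R(occlusion detector) = exp(−0.0000325 × 2500) = 0.921963
R(drive motor) = exp(−0.00000564 × 2500) = 0.985999
Parallel (occlusion detector and drive motor): 1 − (1 − 0.921963)(1 − 0.985999) = 0.9989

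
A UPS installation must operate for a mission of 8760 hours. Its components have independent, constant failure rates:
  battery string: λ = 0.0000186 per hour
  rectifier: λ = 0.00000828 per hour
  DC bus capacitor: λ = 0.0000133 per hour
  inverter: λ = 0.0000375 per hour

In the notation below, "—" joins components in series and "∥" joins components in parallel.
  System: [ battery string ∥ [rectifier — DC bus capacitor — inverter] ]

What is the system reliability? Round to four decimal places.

R(battery string) = exp(−0.0000186 × 8760) = 0.849646
R(rectifier) = exp(−0.00000828 × 8760) = 0.930035
R(DC bus capacitor) = exp(−0.0000133 × 8760) = 0.890023
R(inverter) = exp(−0.0000375 × 8760) = 0.720003
Series (rectifier, DC bus capacitor, and inverter): 0.930035 × 0.890023 × 0.720003 = 0.595984
Parallel (battery string and [0.595984]): 1 − (1 − 0.849646)(1 − 0.595984) = 0.9393

0.9393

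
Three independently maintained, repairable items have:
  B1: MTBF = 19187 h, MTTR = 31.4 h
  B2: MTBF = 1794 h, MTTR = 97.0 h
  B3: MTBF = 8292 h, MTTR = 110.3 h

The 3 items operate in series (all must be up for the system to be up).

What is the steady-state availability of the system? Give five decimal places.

0.93472

A(B1) = MTBF/(MTBF+MTTR) = 19187/(19187+31.4) = 0.998366
A(B2) = MTBF/(MTBF+MTTR) = 1794/(1794+97.0) = 0.948704
A(B3) = MTBF/(MTBF+MTTR) = 8292/(8292+110.3) = 0.986873
Series availability: 0.998366 × 0.948704 × 0.986873 = 0.93472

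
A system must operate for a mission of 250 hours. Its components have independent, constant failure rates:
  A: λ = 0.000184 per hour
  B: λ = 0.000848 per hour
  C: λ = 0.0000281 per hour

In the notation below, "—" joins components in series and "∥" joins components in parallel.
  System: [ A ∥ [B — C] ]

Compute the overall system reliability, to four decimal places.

0.9912

R(A) = exp(−0.000184 × 250) = 0.955042
R(B) = exp(−0.000848 × 250) = 0.808965
R(C) = exp(−0.0000281 × 250) = 0.993000
Series (B and C): 0.808965 × 0.993000 = 0.803302
Parallel (A and [0.803302]): 1 − (1 − 0.955042)(1 − 0.803302) = 0.9912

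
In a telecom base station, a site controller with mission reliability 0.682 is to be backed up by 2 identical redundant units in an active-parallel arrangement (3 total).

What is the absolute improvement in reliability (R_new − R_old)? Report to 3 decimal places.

0.286

R_before = 0.682
R_after = 1 − (1 − 0.682)^3 = 0.968
ΔR = 0.968 − 0.682 = 0.286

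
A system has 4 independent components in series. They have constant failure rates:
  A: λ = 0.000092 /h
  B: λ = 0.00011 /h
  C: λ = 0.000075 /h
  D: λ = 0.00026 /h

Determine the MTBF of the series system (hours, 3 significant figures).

1860

Series of exponential components: λ_sys = Σ λ_i
λ_sys = 0.000092 + 0.00011 + 0.000075 + 0.00026 = 5.3700e-04 /h
MTBF = 1 / λ_sys = 1860 h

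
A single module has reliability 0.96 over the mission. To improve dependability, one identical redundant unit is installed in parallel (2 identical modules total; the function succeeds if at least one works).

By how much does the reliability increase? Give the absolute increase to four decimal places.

0.0384

R_before = 0.96
R_after = 1 − (1 − 0.96)^2 = 0.9984
ΔR = 0.9984 − 0.96 = 0.0384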